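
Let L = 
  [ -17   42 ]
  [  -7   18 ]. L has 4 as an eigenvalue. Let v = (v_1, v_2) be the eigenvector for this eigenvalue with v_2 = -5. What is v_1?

L − 4I = [[-21, 42], [-7, 14]].
Solving (L − 4I)v = 0 gives the eigenspace spanned by (-10, -5).
With v_2 = -5, v = (-10, -5), so v_1 = -10.

-10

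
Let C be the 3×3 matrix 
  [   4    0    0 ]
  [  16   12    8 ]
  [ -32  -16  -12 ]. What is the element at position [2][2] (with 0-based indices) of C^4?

Characteristic polynomial: λ^3 - 4λ^2 - 16λ + 64 = (λ - 4)^2(λ + 4), so the eigenvalues are -4, 4, 4.
λ=4: eigenvector (0, 1, -1).
λ=4: eigenvector (1, 2, -4).
λ=-4: eigenvector (0, -1, 2).
P = [[0, 1, 0], [1, 2, -1], [-1, -4, 2]], D = diag(4, 4, -4), P⁻¹ = [[0, 2, 1], [1, 0, 0], [2, 1, 1]].
C⁴ = P·diag(256, 256, 256)·P⁻¹ = [[256, 0, 0], [0, 256, 0], [0, 0, 256]].
The requested entry is 256.

256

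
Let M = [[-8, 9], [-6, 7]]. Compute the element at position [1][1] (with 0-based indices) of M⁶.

-125

Characteristic polynomial: λ^2 + λ - 2 = (λ - 1)(λ + 2), so the eigenvalues are -2, 1.
λ=1: eigenvector (1, 1).
λ=-2: eigenvector (-3, -2).
P = [[1, -3], [1, -2]], D = diag(1, -2), P⁻¹ = [[-2, 3], [-1, 1]].
M⁶ = P·diag(1, 64)·P⁻¹ = [[190, -189], [126, -125]].
The requested entry is -125.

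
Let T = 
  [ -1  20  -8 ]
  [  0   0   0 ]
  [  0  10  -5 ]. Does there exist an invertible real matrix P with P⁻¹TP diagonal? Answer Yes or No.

Yes

Characteristic polynomial: p(s) = s^3 + 6s^2 + 5s = s(s + 1)(s + 5).
All 3 eigenvalues are distinct, so T is diagonalizable.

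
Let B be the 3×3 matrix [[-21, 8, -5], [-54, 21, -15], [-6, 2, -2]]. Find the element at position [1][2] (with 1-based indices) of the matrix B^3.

92

Characteristic polynomial: r^3 + 2r^2 - 9r - 18 = (r - 3)(r + 2)(r + 3), so the eigenvalues are -3, -2, 3.
r=-3: eigenvector (3, 8, 2).
r=3: eigenvector (1, 3, 0).
r=-2: eigenvector (1, 3, 1).
P = [[3, 1, 1], [8, 3, 3], [2, 0, 1]], D = diag(-3, 3, -2), P⁻¹ = [[3, -1, 0], [-2, 1, -1], [-6, 2, 1]].
B³ = P·diag(-27, 27, -8)·P⁻¹ = [[-249, 92, -35], [-666, 249, -105], [-114, 38, -8]].
The requested entry is 92.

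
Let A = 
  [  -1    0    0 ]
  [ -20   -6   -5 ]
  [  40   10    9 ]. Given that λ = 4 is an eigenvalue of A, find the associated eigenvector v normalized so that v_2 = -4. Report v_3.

A − 4I = [[-5, 0, 0], [-20, -10, -5], [40, 10, 5]].
Solving (A − 4I)v = 0 gives the eigenspace spanned by (0, -4, 8).
With v_2 = -4, v = (0, -4, 8), so v_3 = 8.

8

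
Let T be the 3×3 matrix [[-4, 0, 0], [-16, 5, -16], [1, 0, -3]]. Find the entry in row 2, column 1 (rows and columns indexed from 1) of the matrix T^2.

-32

Characteristic polynomial: s^3 + 2s^2 - 23s - 60 = (s - 5)(s + 3)(s + 4), so the eigenvalues are -4, -3, 5.
s=-4: eigenvector (1, 0, -1).
s=5: eigenvector (0, 1, 0).
s=-3: eigenvector (0, 2, 1).
P = [[1, 0, 0], [0, 1, 2], [-1, 0, 1]], D = diag(-4, 5, -3), P⁻¹ = [[1, 0, 0], [-2, 1, -2], [1, 0, 1]].
T² = P·diag(16, 25, 9)·P⁻¹ = [[16, 0, 0], [-32, 25, -32], [-7, 0, 9]].
The requested entry is -32.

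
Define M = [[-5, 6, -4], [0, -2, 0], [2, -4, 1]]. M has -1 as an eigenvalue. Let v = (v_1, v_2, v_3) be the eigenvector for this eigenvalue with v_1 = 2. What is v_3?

M + 1I = [[-4, 6, -4], [0, -1, 0], [2, -4, 2]].
Solving (M + 1I)v = 0 gives the eigenspace spanned by (2, 0, -2).
With v_1 = 2, v = (2, 0, -2), so v_3 = -2.

-2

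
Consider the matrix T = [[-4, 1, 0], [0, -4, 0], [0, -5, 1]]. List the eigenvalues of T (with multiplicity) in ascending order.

Characteristic polynomial: p(λ) = λ^3 + 7λ^2 + 8λ - 16 = (λ - 1)(λ + 4)^2.
Roots (with multiplicity): -4, -4, 1.

-4, -4, 1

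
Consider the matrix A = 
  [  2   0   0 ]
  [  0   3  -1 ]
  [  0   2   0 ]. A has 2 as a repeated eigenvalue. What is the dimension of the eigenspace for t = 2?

2

A − 2I = [[0, 0, 0], [0, 1, -1], [0, 2, -2]].
This matrix has rank 1, so its null space has dimension 3 − 1 = 2.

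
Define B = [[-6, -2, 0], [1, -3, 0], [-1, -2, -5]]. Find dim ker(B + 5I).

B + 5I = [[-1, -2, 0], [1, 2, 0], [-1, -2, 0]].
This matrix has rank 1, so its null space has dimension 3 − 1 = 2.

2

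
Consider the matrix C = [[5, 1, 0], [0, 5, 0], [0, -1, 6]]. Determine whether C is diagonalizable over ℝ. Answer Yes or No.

Characteristic polynomial: p(s) = s^3 - 16s^2 + 85s - 150 = (s - 6)(s - 5)^2.
s = 5 has algebraic multiplicity 2; rank(C − 5I) = 2, so geometric multiplicity = 1.
Geometric multiplicity < algebraic multiplicity, so C is not diagonalizable.

No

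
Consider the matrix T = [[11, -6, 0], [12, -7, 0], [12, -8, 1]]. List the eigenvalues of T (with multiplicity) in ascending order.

Characteristic polynomial: p(r) = r^3 - 5r^2 - r + 5 = (r - 5)(r - 1)(r + 1).
Roots (with multiplicity): -1, 1, 5.

-1, 1, 5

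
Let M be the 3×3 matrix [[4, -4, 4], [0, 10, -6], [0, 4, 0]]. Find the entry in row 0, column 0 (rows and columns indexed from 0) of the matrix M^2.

Characteristic polynomial: t^3 - 14t^2 + 64t - 96 = (t - 6)(t - 4)^2, so the eigenvalues are 4, 4, 6.
t=4: eigenvector (1, -1, -1).
t=6: eigenvector (-2, 3, 2).
t=4: eigenvector (1, 0, 0).
P = [[1, -2, 1], [-1, 3, 0], [-1, 2, 0]], D = diag(4, 6, 4), P⁻¹ = [[0, 2, -3], [0, 1, -1], [1, 0, 1]].
M² = P·diag(16, 36, 16)·P⁻¹ = [[16, -40, 40], [0, 76, -60], [0, 40, -24]].
The requested entry is 16.

16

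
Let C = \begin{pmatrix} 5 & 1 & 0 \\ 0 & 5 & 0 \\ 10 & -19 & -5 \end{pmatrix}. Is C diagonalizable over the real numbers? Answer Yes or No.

No

Characteristic polynomial: p(s) = s^3 - 5s^2 - 25s + 125 = (s - 5)^2(s + 5).
s = 5 has algebraic multiplicity 2; rank(C − 5I) = 2, so geometric multiplicity = 1.
Geometric multiplicity < algebraic multiplicity, so C is not diagonalizable.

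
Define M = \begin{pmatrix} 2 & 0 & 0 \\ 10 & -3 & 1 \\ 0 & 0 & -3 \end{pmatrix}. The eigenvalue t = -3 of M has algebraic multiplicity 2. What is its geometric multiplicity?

M + 3I = [[5, 0, 0], [10, 0, 1], [0, 0, 0]].
This matrix has rank 2, so its null space has dimension 3 − 2 = 1.

1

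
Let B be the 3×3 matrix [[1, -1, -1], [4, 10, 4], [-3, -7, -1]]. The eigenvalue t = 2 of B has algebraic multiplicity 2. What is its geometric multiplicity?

B − 2I = [[-1, -1, -1], [4, 8, 4], [-3, -7, -3]].
This matrix has rank 2, so its null space has dimension 3 − 2 = 1.

1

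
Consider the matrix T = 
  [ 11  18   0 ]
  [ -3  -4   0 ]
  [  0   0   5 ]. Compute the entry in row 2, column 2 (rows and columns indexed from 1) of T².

Characteristic polynomial: s^3 - 12s^2 + 45s - 50 = (s - 5)^2(s - 2), so the eigenvalues are 2, 5, 5.
s=5: eigenvector (0, 0, 1).
s=2: eigenvector (-2, 1, 0).
s=5: eigenvector (3, -1, 0).
P = [[0, -2, 3], [0, 1, -1], [1, 0, 0]], D = diag(5, 2, 5), P⁻¹ = [[0, 0, 1], [1, 3, 0], [1, 2, 0]].
T² = P·diag(25, 4, 25)·P⁻¹ = [[67, 126, 0], [-21, -38, 0], [0, 0, 25]].
The requested entry is -38.

-38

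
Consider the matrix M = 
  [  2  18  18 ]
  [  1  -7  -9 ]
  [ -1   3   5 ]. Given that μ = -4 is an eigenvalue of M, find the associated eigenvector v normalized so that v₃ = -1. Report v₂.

2

M + 4I = [[6, 18, 18], [1, -3, -9], [-1, 3, 9]].
Solving (M + 4I)v = 0 gives the eigenspace spanned by (-3, 2, -1).
With v₃ = -1, v = (-3, 2, -1), so v₂ = 2.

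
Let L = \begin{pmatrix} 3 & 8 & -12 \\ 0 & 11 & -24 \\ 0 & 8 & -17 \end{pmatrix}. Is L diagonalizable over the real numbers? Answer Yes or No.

Characteristic polynomial: p(t) = t^3 + 3t^2 - 13t - 15 = (t - 3)(t + 1)(t + 5).
All 3 eigenvalues are distinct, so L is diagonalizable.

Yes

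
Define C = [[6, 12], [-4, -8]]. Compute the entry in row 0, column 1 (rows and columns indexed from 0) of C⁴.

Characteristic polynomial: r^2 + 2r = r(r + 2), so the eigenvalues are -2, 0.
r=0: eigenvector (-2, 1).
r=-2: eigenvector (3, -2).
P = [[-2, 3], [1, -2]], D = diag(0, -2), P⁻¹ = [[-2, -3], [-1, -2]].
C⁴ = P·diag(0, 16)·P⁻¹ = [[-48, -96], [32, 64]].
The requested entry is -96.

-96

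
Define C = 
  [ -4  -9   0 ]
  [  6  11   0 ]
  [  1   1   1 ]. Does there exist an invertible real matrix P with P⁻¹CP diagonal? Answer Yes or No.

Yes

Characteristic polynomial: p(t) = t^3 - 8t^2 + 17t - 10 = (t - 5)(t - 2)(t - 1).
All 3 eigenvalues are distinct, so C is diagonalizable.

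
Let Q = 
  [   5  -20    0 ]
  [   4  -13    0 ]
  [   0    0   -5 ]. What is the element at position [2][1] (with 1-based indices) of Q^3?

Characteristic polynomial: s^3 + 13s^2 + 55s + 75 = (s + 3)(s + 5)^2, so the eigenvalues are -5, -5, -3.
s=-3: eigenvector (5, 2, 0).
s=-5: eigenvector (2, 1, 0).
s=-5: eigenvector (0, 0, 1).
P = [[5, 2, 0], [2, 1, 0], [0, 0, 1]], D = diag(-3, -5, -5), P⁻¹ = [[1, -2, 0], [-2, 5, 0], [0, 0, 1]].
Q³ = P·diag(-27, -125, -125)·P⁻¹ = [[365, -980, 0], [196, -517, 0], [0, 0, -125]].
The requested entry is 196.

196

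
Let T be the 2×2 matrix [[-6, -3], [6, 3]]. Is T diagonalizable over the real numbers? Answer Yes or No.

Characteristic polynomial: p(μ) = μ^2 + 3μ = μ(μ + 3).
All 2 eigenvalues are distinct, so T is diagonalizable.

Yes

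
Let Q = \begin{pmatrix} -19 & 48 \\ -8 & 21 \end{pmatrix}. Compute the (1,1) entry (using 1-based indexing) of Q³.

Characteristic polynomial: r^2 - 2r - 15 = (r - 5)(r + 3), so the eigenvalues are -3, 5.
r=5: eigenvector (-2, -1).
r=-3: eigenvector (3, 1).
P = [[-2, 3], [-1, 1]], D = diag(5, -3), P⁻¹ = [[1, -3], [1, -2]].
Q³ = P·diag(125, -27)·P⁻¹ = [[-331, 912], [-152, 429]].
The requested entry is -331.

-331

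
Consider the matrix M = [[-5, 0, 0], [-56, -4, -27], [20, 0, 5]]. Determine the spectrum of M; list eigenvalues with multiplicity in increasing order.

-5, -4, 5

Characteristic polynomial: p(r) = r^3 + 4r^2 - 25r - 100 = (r - 5)(r + 4)(r + 5).
Roots (with multiplicity): -5, -4, 5.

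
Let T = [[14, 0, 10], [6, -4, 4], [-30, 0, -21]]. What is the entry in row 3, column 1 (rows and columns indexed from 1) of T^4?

7770

Characteristic polynomial: μ^3 + 11μ^2 + 34μ + 24 = (μ + 1)(μ + 4)(μ + 6), so the eigenvalues are -6, -4, -1.
μ=-6: eigenvector (1, 1, -2).
μ=-4: eigenvector (0, 1, 0).
μ=-1: eigenvector (2, 0, -3).
P = [[1, 0, 2], [1, 1, 0], [-2, 0, -3]], D = diag(-6, -4, -1), P⁻¹ = [[-3, 0, -2], [3, 1, 2], [2, 0, 1]].
T⁴ = P·diag(1296, 256, 1)·P⁻¹ = [[-3884, 0, -2590], [-3120, 256, -2080], [7770, 0, 5181]].
The requested entry is 7770.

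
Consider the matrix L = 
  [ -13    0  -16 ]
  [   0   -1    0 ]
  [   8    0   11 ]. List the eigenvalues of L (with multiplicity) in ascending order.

-5, -1, 3

Characteristic polynomial: p(t) = t^3 + 3t^2 - 13t - 15 = (t - 3)(t + 1)(t + 5).
Roots (with multiplicity): -5, -1, 3.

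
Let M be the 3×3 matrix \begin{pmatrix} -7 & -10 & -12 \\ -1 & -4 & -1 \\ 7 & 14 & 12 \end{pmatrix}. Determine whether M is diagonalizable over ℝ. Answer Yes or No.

No

Characteristic polynomial: p(t) = t^3 - t^2 - 16t - 20 = (t - 5)(t + 2)^2.
t = -2 has algebraic multiplicity 2; rank(M + 2I) = 2, so geometric multiplicity = 1.
Geometric multiplicity < algebraic multiplicity, so M is not diagonalizable.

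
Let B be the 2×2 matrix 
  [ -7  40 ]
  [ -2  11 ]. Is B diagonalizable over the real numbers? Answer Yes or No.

Yes

Characteristic polynomial: p(λ) = λ^2 - 4λ + 3 = (λ - 3)(λ - 1).
All 2 eigenvalues are distinct, so B is diagonalizable.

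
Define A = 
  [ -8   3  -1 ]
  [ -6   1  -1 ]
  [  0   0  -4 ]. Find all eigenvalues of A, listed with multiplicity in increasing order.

-5, -4, -2

Characteristic polynomial: p(λ) = λ^3 + 11λ^2 + 38λ + 40 = (λ + 2)(λ + 4)(λ + 5).
Roots (with multiplicity): -5, -4, -2.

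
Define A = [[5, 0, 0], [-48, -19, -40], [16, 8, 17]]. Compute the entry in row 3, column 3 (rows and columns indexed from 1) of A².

-31

Characteristic polynomial: μ^3 - 3μ^2 - 13μ + 15 = (μ - 5)(μ - 1)(μ + 3), so the eigenvalues are -3, 1, 5.
μ=5: eigenvector (1, -2, 0).
μ=-3: eigenvector (0, 5, -2).
μ=1: eigenvector (0, -2, 1).
P = [[1, 0, 0], [-2, 5, -2], [0, -2, 1]], D = diag(5, -3, 1), P⁻¹ = [[1, 0, 0], [2, 1, 2], [4, 2, 5]].
A² = P·diag(25, 9, 1)·P⁻¹ = [[25, 0, 0], [32, 41, 80], [-32, -16, -31]].
The requested entry is -31.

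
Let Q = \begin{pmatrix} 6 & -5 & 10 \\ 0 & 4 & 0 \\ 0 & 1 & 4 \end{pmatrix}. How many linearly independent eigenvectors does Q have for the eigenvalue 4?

1

Q − 4I = [[2, -5, 10], [0, 0, 0], [0, 1, 0]].
This matrix has rank 2, so its null space has dimension 3 − 2 = 1.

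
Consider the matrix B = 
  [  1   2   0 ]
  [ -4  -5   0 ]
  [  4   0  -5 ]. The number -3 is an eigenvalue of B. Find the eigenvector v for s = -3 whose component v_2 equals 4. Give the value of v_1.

B + 3I = [[4, 2, 0], [-4, -2, 0], [4, 0, -2]].
Solving (B + 3I)v = 0 gives the eigenspace spanned by (-2, 4, -4).
With v_2 = 4, v = (-2, 4, -4), so v_1 = -2.

-2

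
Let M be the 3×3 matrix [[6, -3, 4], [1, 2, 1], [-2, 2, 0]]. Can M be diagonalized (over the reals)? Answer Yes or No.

Characteristic polynomial: p(r) = r^3 - 8r^2 + 21r - 18 = (r - 3)^2(r - 2).
r = 3 has algebraic multiplicity 2; rank(M − 3I) = 2, so geometric multiplicity = 1.
Geometric multiplicity < algebraic multiplicity, so M is not diagonalizable.

No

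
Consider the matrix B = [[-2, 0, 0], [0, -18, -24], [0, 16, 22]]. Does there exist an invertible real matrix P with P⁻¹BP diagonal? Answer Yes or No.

Characteristic polynomial: p(t) = t^3 - 2t^2 - 20t - 24 = (t - 6)(t + 2)^2.
t = -2 has algebraic multiplicity 2; rank(B + 2I) = 1, so geometric multiplicity = 2.
Every eigenvalue has geometric = algebraic multiplicity, so B is diagonalizable.

Yes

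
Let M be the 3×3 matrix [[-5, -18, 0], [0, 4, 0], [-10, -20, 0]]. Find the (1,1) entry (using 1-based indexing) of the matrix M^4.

625

Characteristic polynomial: λ^3 + λ^2 - 20λ = λ(λ - 4)(λ + 5), so the eigenvalues are -5, 0, 4.
λ=-5: eigenvector (1, 0, 2).
λ=4: eigenvector (-2, 1, 0).
λ=0: eigenvector (0, 0, 1).
P = [[1, -2, 0], [0, 1, 0], [2, 0, 1]], D = diag(-5, 4, 0), P⁻¹ = [[1, 2, 0], [0, 1, 0], [-2, -4, 1]].
M⁴ = P·diag(625, 256, 0)·P⁻¹ = [[625, 738, 0], [0, 256, 0], [1250, 2500, 0]].
The requested entry is 625.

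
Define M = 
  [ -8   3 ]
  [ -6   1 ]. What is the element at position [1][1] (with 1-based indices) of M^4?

Characteristic polynomial: r^2 + 7r + 10 = (r + 2)(r + 5), so the eigenvalues are -5, -2.
r=-5: eigenvector (1, 1).
r=-2: eigenvector (-1, -2).
P = [[1, -1], [1, -2]], D = diag(-5, -2), P⁻¹ = [[2, -1], [1, -1]].
M⁴ = P·diag(625, 16)·P⁻¹ = [[1234, -609], [1218, -593]].
The requested entry is 1234.

1234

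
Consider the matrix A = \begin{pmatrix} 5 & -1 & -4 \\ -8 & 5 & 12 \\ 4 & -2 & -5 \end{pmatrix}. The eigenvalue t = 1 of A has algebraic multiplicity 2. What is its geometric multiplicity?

1

A − 1I = [[4, -1, -4], [-8, 4, 12], [4, -2, -6]].
This matrix has rank 2, so its null space has dimension 3 − 2 = 1.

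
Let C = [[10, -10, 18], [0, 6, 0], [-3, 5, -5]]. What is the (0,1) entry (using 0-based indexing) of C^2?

Characteristic polynomial: s^3 - 11s^2 + 34s - 24 = (s - 6)(s - 4)(s - 1), so the eigenvalues are 1, 4, 6.
s=4: eigenvector (3, 0, -1).
s=1: eigenvector (-2, 0, 1).
s=6: eigenvector (-2, 1, 1).
P = [[3, -2, -2], [0, 0, 1], [-1, 1, 1]], D = diag(4, 1, 6), P⁻¹ = [[1, 0, 2], [1, -1, 3], [0, 1, 0]].
C² = P·diag(16, 1, 36)·P⁻¹ = [[46, -70, 90], [0, 36, 0], [-15, 35, -29]].
The requested entry is -70.

-70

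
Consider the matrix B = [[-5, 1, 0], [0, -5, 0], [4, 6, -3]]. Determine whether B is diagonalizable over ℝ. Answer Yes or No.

No

Characteristic polynomial: p(t) = t^3 + 13t^2 + 55t + 75 = (t + 3)(t + 5)^2.
t = -5 has algebraic multiplicity 2; rank(B + 5I) = 2, so geometric multiplicity = 1.
Geometric multiplicity < algebraic multiplicity, so B is not diagonalizable.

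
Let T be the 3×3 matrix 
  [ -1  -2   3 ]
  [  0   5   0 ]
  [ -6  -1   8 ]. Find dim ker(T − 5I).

1

T − 5I = [[-6, -2, 3], [0, 0, 0], [-6, -1, 3]].
This matrix has rank 2, so its null space has dimension 3 − 2 = 1.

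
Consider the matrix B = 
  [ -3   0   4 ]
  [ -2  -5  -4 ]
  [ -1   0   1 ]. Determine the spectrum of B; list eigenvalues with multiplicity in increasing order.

-5, -1, -1

Characteristic polynomial: p(r) = r^3 + 7r^2 + 11r + 5 = (r + 1)^2(r + 5).
Roots (with multiplicity): -5, -1, -1.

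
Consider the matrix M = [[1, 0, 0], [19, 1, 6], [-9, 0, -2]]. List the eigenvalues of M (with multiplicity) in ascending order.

Characteristic polynomial: p(r) = r^3 - 3r + 2 = (r - 1)^2(r + 2).
Roots (with multiplicity): -2, 1, 1.

-2, 1, 1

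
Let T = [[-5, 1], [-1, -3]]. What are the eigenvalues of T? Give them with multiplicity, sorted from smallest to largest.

Characteristic polynomial: p(r) = r^2 + 8r + 16 = (r + 4)^2.
Roots (with multiplicity): -4, -4.

-4, -4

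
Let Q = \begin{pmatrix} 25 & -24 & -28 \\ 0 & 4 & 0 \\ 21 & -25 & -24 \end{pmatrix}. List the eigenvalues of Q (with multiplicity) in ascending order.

Characteristic polynomial: p(μ) = μ^3 - 5μ^2 - 8μ + 48 = (μ - 4)^2(μ + 3).
Roots (with multiplicity): -3, 4, 4.

-3, 4, 4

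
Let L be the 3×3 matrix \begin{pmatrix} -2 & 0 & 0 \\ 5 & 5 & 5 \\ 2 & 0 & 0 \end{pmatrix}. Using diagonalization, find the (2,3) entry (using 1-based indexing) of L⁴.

Characteristic polynomial: t^3 - 3t^2 - 10t = t(t - 5)(t + 2), so the eigenvalues are -2, 0, 5.
t=-2: eigenvector (1, 0, -1).
t=5: eigenvector (0, 1, 0).
t=0: eigenvector (0, -1, 1).
P = [[1, 0, 0], [0, 1, -1], [-1, 0, 1]], D = diag(-2, 5, 0), P⁻¹ = [[1, 0, 0], [1, 1, 1], [1, 0, 1]].
L⁴ = P·diag(16, 625, 0)·P⁻¹ = [[16, 0, 0], [625, 625, 625], [-16, 0, 0]].
The requested entry is 625.

625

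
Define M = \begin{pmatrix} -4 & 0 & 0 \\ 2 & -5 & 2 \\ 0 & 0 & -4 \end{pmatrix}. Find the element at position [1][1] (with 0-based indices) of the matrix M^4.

Characteristic polynomial: t^3 + 13t^2 + 56t + 80 = (t + 4)^2(t + 5), so the eigenvalues are -5, -4, -4.
t=-4: eigenvector (1, 2, 0).
t=-5: eigenvector (0, 1, 0).
t=-4: eigenvector (0, 2, 1).
P = [[1, 0, 0], [2, 1, 2], [0, 0, 1]], D = diag(-4, -5, -4), P⁻¹ = [[1, 0, 0], [-2, 1, -2], [0, 0, 1]].
M⁴ = P·diag(256, 625, 256)·P⁻¹ = [[256, 0, 0], [-738, 625, -738], [0, 0, 256]].
The requested entry is 625.

625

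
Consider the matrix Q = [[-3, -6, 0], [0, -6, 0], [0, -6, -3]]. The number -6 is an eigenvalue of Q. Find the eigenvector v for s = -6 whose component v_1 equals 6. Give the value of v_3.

Q + 6I = [[3, -6, 0], [0, 0, 0], [0, -6, 3]].
Solving (Q + 6I)v = 0 gives the eigenspace spanned by (6, 3, 6).
With v_1 = 6, v = (6, 3, 6), so v_3 = 6.

6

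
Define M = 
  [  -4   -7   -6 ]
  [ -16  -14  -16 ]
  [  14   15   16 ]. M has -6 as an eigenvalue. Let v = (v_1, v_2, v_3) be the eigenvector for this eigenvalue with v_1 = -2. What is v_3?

4

M + 6I = [[2, -7, -6], [-16, -8, -16], [14, 15, 22]].
Solving (M + 6I)v = 0 gives the eigenspace spanned by (-2, -4, 4).
With v_1 = -2, v = (-2, -4, 4), so v_3 = 4.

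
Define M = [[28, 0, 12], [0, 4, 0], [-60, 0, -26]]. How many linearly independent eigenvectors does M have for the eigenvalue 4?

M − 4I = [[24, 0, 12], [0, 0, 0], [-60, 0, -30]].
This matrix has rank 1, so its null space has dimension 3 − 1 = 2.

2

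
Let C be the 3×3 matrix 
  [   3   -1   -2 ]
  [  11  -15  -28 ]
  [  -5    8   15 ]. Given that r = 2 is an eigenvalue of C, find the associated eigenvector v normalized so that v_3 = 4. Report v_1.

C − 2I = [[1, -1, -2], [11, -17, -28], [-5, 8, 13]].
Solving (C − 2I)v = 0 gives the eigenspace spanned by (4, -4, 4).
With v_3 = 4, v = (4, -4, 4), so v_1 = 4.

4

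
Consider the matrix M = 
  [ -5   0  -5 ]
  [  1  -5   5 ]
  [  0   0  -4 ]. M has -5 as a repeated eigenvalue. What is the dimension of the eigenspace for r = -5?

1

M + 5I = [[0, 0, -5], [1, 0, 5], [0, 0, 1]].
This matrix has rank 2, so its null space has dimension 3 − 2 = 1.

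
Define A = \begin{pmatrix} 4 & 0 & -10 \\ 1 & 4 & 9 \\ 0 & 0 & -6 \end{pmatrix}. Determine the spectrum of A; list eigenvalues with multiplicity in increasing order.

-6, 4, 4

Characteristic polynomial: p(t) = t^3 - 2t^2 - 32t + 96 = (t - 4)^2(t + 6).
Roots (with multiplicity): -6, 4, 4.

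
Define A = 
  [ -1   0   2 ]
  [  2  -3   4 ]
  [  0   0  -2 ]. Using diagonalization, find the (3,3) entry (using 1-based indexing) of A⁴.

16

Characteristic polynomial: μ^3 + 6μ^2 + 11μ + 6 = (μ + 1)(μ + 2)(μ + 3), so the eigenvalues are -3, -2, -1.
μ=-1: eigenvector (1, 1, 0).
μ=-3: eigenvector (0, 1, 0).
μ=-2: eigenvector (-2, 0, 1).
P = [[1, 0, -2], [1, 1, 0], [0, 0, 1]], D = diag(-1, -3, -2), P⁻¹ = [[1, 0, 2], [-1, 1, -2], [0, 0, 1]].
A⁴ = P·diag(1, 81, 16)·P⁻¹ = [[1, 0, -30], [-80, 81, -160], [0, 0, 16]].
The requested entry is 16.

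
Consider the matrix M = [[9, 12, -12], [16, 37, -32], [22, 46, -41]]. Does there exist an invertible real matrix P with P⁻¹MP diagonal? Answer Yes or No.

Characteristic polynomial: p(s) = s^3 - 5s^2 - 9s + 45 = (s - 5)(s - 3)(s + 3).
All 3 eigenvalues are distinct, so M is diagonalizable.

Yes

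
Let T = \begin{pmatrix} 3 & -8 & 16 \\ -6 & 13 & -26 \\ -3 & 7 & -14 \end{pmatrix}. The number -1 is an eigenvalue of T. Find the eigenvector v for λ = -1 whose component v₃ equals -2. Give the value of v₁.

4

T + 1I = [[4, -8, 16], [-6, 14, -26], [-3, 7, -13]].
Solving (T + 1I)v = 0 gives the eigenspace spanned by (4, -2, -2).
With v₃ = -2, v = (4, -2, -2), so v₁ = 4.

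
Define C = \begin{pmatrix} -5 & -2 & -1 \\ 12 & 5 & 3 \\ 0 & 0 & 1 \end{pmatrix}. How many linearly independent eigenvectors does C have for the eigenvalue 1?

1

C − 1I = [[-6, -2, -1], [12, 4, 3], [0, 0, 0]].
This matrix has rank 2, so its null space has dimension 3 − 2 = 1.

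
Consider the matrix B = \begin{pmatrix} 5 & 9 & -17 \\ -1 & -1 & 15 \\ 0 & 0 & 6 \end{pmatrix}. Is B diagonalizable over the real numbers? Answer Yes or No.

Characteristic polynomial: p(λ) = λ^3 - 10λ^2 + 28λ - 24 = (λ - 6)(λ - 2)^2.
λ = 2 has algebraic multiplicity 2; rank(B − 2I) = 2, so geometric multiplicity = 1.
Geometric multiplicity < algebraic multiplicity, so B is not diagonalizable.

No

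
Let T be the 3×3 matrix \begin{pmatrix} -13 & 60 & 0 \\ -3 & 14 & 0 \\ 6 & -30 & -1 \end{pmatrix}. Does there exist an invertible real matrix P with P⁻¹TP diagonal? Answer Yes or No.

Characteristic polynomial: p(r) = r^3 - 3r - 2 = (r - 2)(r + 1)^2.
r = -1 has algebraic multiplicity 2; rank(T + 1I) = 1, so geometric multiplicity = 2.
Every eigenvalue has geometric = algebraic multiplicity, so T is diagonalizable.

Yes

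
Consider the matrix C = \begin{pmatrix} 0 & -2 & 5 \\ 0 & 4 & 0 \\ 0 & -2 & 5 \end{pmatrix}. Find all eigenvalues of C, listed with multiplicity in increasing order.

Characteristic polynomial: p(t) = t^3 - 9t^2 + 20t = t(t - 5)(t - 4).
Roots (with multiplicity): 0, 4, 5.

0, 4, 5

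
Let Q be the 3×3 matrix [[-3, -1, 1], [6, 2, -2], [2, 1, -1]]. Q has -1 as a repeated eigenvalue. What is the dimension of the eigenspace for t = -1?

1

Q + 1I = [[-2, -1, 1], [6, 3, -2], [2, 1, 0]].
This matrix has rank 2, so its null space has dimension 3 − 2 = 1.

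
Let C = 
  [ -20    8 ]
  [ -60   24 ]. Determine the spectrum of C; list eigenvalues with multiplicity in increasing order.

Characteristic polynomial: p(μ) = μ^2 - 4μ = μ(μ - 4).
Roots (with multiplicity): 0, 4.

0, 4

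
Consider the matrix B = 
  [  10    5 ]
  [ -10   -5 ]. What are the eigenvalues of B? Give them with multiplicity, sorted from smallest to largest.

0, 5

Characteristic polynomial: p(r) = r^2 - 5r = r(r - 5).
Roots (with multiplicity): 0, 5.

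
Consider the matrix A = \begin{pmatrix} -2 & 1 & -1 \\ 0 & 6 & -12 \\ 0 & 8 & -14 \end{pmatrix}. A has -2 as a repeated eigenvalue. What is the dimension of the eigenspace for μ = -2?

1

A + 2I = [[0, 1, -1], [0, 8, -12], [0, 8, -12]].
This matrix has rank 2, so its null space has dimension 3 − 2 = 1.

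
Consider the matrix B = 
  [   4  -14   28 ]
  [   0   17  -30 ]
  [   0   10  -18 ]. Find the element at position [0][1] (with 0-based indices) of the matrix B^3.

Characteristic polynomial: r^3 - 3r^2 - 10r + 24 = (r - 4)(r - 2)(r + 3), so the eigenvalues are -3, 2, 4.
r=4: eigenvector (1, 0, 0).
r=-3: eigenvector (2, -3, -2).
r=2: eigenvector (0, 2, 1).
P = [[1, 2, 0], [0, -3, 2], [0, -2, 1]], D = diag(4, -3, 2), P⁻¹ = [[1, -2, 4], [0, 1, -2], [0, 2, -3]].
B³ = P·diag(64, -27, 8)·P⁻¹ = [[64, -182, 364], [0, 113, -210], [0, 70, -132]].
The requested entry is -182.

-182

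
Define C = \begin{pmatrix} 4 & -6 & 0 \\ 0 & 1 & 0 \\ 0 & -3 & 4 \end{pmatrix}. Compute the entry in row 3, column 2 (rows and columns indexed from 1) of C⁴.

Characteristic polynomial: λ^3 - 9λ^2 + 24λ - 16 = (λ - 4)^2(λ - 1), so the eigenvalues are 1, 4, 4.
λ=4: eigenvector (0, 0, 1).
λ=1: eigenvector (2, 1, 1).
λ=4: eigenvector (1, 0, 2).
P = [[0, 2, 1], [0, 1, 0], [1, 1, 2]], D = diag(4, 1, 4), P⁻¹ = [[-2, 3, 1], [0, 1, 0], [1, -2, 0]].
C⁴ = P·diag(256, 1, 256)·P⁻¹ = [[256, -510, 0], [0, 1, 0], [0, -255, 256]].
The requested entry is -255.

-255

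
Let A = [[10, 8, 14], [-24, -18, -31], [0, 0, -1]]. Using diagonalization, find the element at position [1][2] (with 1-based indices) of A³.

Characteristic polynomial: t^3 + 9t^2 + 20t + 12 = (t + 1)(t + 2)(t + 6), so the eigenvalues are -6, -2, -1.
t=-1: eigenvector (-2, 1, 1).
t=-2: eigenvector (2, -3, 0).
t=-6: eigenvector (1, -2, 0).
P = [[-2, 2, 1], [1, -3, -2], [1, 0, 0]], D = diag(-1, -2, -6), P⁻¹ = [[0, 0, 1], [2, 1, 3], [-3, -2, -4]].
A³ = P·diag(-1, -8, -216)·P⁻¹ = [[616, 416, 818], [-1248, -840, -1657], [0, 0, -1]].
The requested entry is 416.

416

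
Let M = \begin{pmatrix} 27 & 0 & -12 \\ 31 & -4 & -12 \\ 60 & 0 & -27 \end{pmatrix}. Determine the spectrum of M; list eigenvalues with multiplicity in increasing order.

-4, -3, 3

Characteristic polynomial: p(s) = s^3 + 4s^2 - 9s - 36 = (s - 3)(s + 3)(s + 4).
Roots (with multiplicity): -4, -3, 3.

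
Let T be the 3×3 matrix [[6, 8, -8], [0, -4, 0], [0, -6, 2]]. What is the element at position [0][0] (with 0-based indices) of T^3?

Characteristic polynomial: λ^3 - 4λ^2 - 20λ + 48 = (λ - 6)(λ - 2)(λ + 4), so the eigenvalues are -4, 2, 6.
λ=6: eigenvector (1, 0, 0).
λ=-4: eigenvector (0, 1, 1).
λ=2: eigenvector (2, 0, 1).
P = [[1, 0, 2], [0, 1, 0], [0, 1, 1]], D = diag(6, -4, 2), P⁻¹ = [[1, 2, -2], [0, 1, 0], [0, -1, 1]].
T³ = P·diag(216, -64, 8)·P⁻¹ = [[216, 416, -416], [0, -64, 0], [0, -72, 8]].
The requested entry is 216.

216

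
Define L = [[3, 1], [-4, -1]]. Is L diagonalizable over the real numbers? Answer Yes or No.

Characteristic polynomial: p(λ) = λ^2 - 2λ + 1 = (λ - 1)^2.
λ = 1 has algebraic multiplicity 2; rank(L − 1I) = 1, so geometric multiplicity = 1.
Geometric multiplicity < algebraic multiplicity, so L is not diagonalizable.

No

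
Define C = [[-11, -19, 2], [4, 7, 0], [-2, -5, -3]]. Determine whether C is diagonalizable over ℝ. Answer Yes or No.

Characteristic polynomial: p(μ) = μ^3 + 7μ^2 + 15μ + 9 = (μ + 1)(μ + 3)^2.
μ = -3 has algebraic multiplicity 2; rank(C + 3I) = 2, so geometric multiplicity = 1.
Geometric multiplicity < algebraic multiplicity, so C is not diagonalizable.

No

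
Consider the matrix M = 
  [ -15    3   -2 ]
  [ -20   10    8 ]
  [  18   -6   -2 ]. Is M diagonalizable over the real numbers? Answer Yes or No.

Characteristic polynomial: p(t) = t^3 + 7t^2 + 4t - 12 = (t - 1)(t + 2)(t + 6).
All 3 eigenvalues are distinct, so M is diagonalizable.

Yes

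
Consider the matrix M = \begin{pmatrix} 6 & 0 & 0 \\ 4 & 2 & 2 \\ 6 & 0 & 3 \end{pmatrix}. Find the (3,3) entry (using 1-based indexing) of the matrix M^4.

Characteristic polynomial: μ^3 - 11μ^2 + 36μ - 36 = (μ - 6)(μ - 3)(μ - 2), so the eigenvalues are 2, 3, 6.
μ=6: eigenvector (1, 2, 2).
μ=2: eigenvector (0, 1, 0).
μ=3: eigenvector (0, 2, 1).
P = [[1, 0, 0], [2, 1, 2], [2, 0, 1]], D = diag(6, 2, 3), P⁻¹ = [[1, 0, 0], [2, 1, -2], [-2, 0, 1]].
M⁴ = P·diag(1296, 16, 81)·P⁻¹ = [[1296, 0, 0], [2300, 16, 130], [2430, 0, 81]].
The requested entry is 81.

81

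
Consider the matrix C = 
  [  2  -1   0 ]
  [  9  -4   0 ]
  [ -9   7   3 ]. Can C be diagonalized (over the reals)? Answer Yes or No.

Characteristic polynomial: p(s) = s^3 - s^2 - 5s - 3 = (s - 3)(s + 1)^2.
s = -1 has algebraic multiplicity 2; rank(C + 1I) = 2, so geometric multiplicity = 1.
Geometric multiplicity < algebraic multiplicity, so C is not diagonalizable.

No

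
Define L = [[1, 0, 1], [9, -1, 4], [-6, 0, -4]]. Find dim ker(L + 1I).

L + 1I = [[2, 0, 1], [9, 0, 4], [-6, 0, -3]].
This matrix has rank 2, so its null space has dimension 3 − 2 = 1.

1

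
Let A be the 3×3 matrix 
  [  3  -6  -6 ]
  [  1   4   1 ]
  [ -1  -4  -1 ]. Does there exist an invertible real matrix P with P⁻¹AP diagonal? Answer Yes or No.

Characteristic polynomial: p(t) = t^3 - 6t^2 + 9t = t(t - 3)^2.
t = 3 has algebraic multiplicity 2; rank(A − 3I) = 2, so geometric multiplicity = 1.
Geometric multiplicity < algebraic multiplicity, so A is not diagonalizable.

No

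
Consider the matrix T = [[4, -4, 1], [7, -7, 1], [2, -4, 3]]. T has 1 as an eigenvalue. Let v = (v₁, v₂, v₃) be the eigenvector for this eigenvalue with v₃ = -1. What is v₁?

-1

T − 1I = [[3, -4, 1], [7, -8, 1], [2, -4, 2]].
Solving (T − 1I)v = 0 gives the eigenspace spanned by (-1, -1, -1).
With v₃ = -1, v = (-1, -1, -1), so v₁ = -1.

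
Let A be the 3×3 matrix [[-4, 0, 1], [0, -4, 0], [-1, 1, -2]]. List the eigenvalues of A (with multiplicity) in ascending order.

-4, -3, -3

Characteristic polynomial: p(μ) = μ^3 + 10μ^2 + 33μ + 36 = (μ + 3)^2(μ + 4).
Roots (with multiplicity): -4, -3, -3.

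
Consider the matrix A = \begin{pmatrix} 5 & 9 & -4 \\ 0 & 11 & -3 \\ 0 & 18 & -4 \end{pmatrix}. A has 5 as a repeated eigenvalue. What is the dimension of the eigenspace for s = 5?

1

A − 5I = [[0, 9, -4], [0, 6, -3], [0, 18, -9]].
This matrix has rank 2, so its null space has dimension 3 − 2 = 1.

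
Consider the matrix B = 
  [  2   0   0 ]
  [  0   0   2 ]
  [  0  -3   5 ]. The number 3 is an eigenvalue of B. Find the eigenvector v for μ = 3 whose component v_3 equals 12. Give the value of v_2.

B − 3I = [[-1, 0, 0], [0, -3, 2], [0, -3, 2]].
Solving (B − 3I)v = 0 gives the eigenspace spanned by (0, 8, 12).
With v_3 = 12, v = (0, 8, 12), so v_2 = 8.

8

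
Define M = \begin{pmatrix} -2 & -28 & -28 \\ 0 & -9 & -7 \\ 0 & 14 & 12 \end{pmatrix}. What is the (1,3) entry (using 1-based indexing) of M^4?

Characteristic polynomial: r^3 - r^2 - 16r - 20 = (r - 5)(r + 2)^2, so the eigenvalues are -2, -2, 5.
r=-2: eigenvector (1, 0, 0).
r=-2: eigenvector (2, 1, -1).
r=5: eigenvector (-4, -1, 2).
P = [[1, 2, -4], [0, 1, -1], [0, -1, 2]], D = diag(-2, -2, 5), P⁻¹ = [[1, 0, 2], [0, 2, 1], [0, 1, 1]].
M⁴ = P·diag(16, 16, 625)·P⁻¹ = [[16, -2436, -2436], [0, -593, -609], [0, 1218, 1234]].
The requested entry is -2436.

-2436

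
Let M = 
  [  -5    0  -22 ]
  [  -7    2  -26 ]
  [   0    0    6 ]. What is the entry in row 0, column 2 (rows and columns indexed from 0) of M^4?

Characteristic polynomial: s^3 - 3s^2 - 28s + 60 = (s - 6)(s - 2)(s + 5), so the eigenvalues are -5, 2, 6.
s=-5: eigenvector (1, 1, 0).
s=2: eigenvector (0, 1, 0).
s=6: eigenvector (-2, -3, 1).
P = [[1, 0, -2], [1, 1, -3], [0, 0, 1]], D = diag(-5, 2, 6), P⁻¹ = [[1, 0, 2], [-1, 1, 1], [0, 0, 1]].
M⁴ = P·diag(625, 16, 1296)·P⁻¹ = [[625, 0, -1342], [609, 16, -2622], [0, 0, 1296]].
The requested entry is -1342.

-1342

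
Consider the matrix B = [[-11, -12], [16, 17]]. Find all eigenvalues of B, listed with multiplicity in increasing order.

1, 5

Characteristic polynomial: p(μ) = μ^2 - 6μ + 5 = (μ - 5)(μ - 1).
Roots (with multiplicity): 1, 5.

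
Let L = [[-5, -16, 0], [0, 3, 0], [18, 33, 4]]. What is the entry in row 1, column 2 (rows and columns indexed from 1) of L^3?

Characteristic polynomial: t^3 - 2t^2 - 23t + 60 = (t - 4)(t - 3)(t + 5), so the eigenvalues are -5, 3, 4.
t=-5: eigenvector (1, 0, -2).
t=3: eigenvector (-2, 1, 3).
t=4: eigenvector (0, 0, 1).
P = [[1, -2, 0], [0, 1, 0], [-2, 3, 1]], D = diag(-5, 3, 4), P⁻¹ = [[1, 2, 0], [0, 1, 0], [2, 1, 1]].
L³ = P·diag(-125, 27, 64)·P⁻¹ = [[-125, -304, 0], [0, 27, 0], [378, 645, 64]].
The requested entry is -304.

-304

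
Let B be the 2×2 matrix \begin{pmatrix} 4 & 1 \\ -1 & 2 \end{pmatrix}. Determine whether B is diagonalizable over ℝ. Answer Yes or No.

Characteristic polynomial: p(s) = s^2 - 6s + 9 = (s - 3)^2.
s = 3 has algebraic multiplicity 2; rank(B − 3I) = 1, so geometric multiplicity = 1.
Geometric multiplicity < algebraic multiplicity, so B is not diagonalizable.

No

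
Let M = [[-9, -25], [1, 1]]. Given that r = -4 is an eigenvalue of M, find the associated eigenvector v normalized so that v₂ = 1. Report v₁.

-5

M + 4I = [[-5, -25], [1, 5]].
Solving (M + 4I)v = 0 gives the eigenspace spanned by (-5, 1).
With v₂ = 1, v = (-5, 1), so v₁ = -5.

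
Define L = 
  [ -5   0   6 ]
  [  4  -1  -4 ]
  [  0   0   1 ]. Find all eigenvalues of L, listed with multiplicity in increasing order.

-5, -1, 1

Characteristic polynomial: p(λ) = λ^3 + 5λ^2 - λ - 5 = (λ - 1)(λ + 1)(λ + 5).
Roots (with multiplicity): -5, -1, 1.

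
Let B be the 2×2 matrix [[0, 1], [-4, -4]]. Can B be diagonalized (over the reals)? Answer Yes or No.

Characteristic polynomial: p(μ) = μ^2 + 4μ + 4 = (μ + 2)^2.
μ = -2 has algebraic multiplicity 2; rank(B + 2I) = 1, so geometric multiplicity = 1.
Geometric multiplicity < algebraic multiplicity, so B is not diagonalizable.

No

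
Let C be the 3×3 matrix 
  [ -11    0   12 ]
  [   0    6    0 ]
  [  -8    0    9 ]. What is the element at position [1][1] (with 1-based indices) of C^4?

241

Characteristic polynomial: s^3 - 4s^2 - 15s + 18 = (s - 6)(s - 1)(s + 3), so the eigenvalues are -3, 1, 6.
s=1: eigenvector (1, 0, 1).
s=6: eigenvector (0, 1, 0).
s=-3: eigenvector (3, 0, 2).
P = [[1, 0, 3], [0, 1, 0], [1, 0, 2]], D = diag(1, 6, -3), P⁻¹ = [[-2, 0, 3], [0, 1, 0], [1, 0, -1]].
C⁴ = P·diag(1, 1296, 81)·P⁻¹ = [[241, 0, -240], [0, 1296, 0], [160, 0, -159]].
The requested entry is 241.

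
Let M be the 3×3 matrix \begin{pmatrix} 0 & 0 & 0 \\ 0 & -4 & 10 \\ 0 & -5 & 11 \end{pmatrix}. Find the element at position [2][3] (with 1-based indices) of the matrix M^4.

2590

Characteristic polynomial: r^3 - 7r^2 + 6r = r(r - 6)(r - 1), so the eigenvalues are 0, 1, 6.
r=6: eigenvector (0, 1, 1).
r=0: eigenvector (1, 0, 0).
r=1: eigenvector (0, -2, -1).
P = [[0, 1, 0], [1, 0, -2], [1, 0, -1]], D = diag(6, 0, 1), P⁻¹ = [[0, -1, 2], [1, 0, 0], [0, -1, 1]].
M⁴ = P·diag(1296, 0, 1)·P⁻¹ = [[0, 0, 0], [0, -1294, 2590], [0, -1295, 2591]].
The requested entry is 2590.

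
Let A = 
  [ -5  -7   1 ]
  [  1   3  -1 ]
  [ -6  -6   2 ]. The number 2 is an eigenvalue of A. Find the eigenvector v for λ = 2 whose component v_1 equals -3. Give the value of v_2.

3

A − 2I = [[-7, -7, 1], [1, 1, -1], [-6, -6, 0]].
Solving (A − 2I)v = 0 gives the eigenspace spanned by (-3, 3, 0).
With v_1 = -3, v = (-3, 3, 0), so v_2 = 3.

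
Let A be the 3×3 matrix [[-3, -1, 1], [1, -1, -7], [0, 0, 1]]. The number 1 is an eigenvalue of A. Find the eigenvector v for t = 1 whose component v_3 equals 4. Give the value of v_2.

-12

A − 1I = [[-4, -1, 1], [1, -2, -7], [0, 0, 0]].
Solving (A − 1I)v = 0 gives the eigenspace spanned by (4, -12, 4).
With v_3 = 4, v = (4, -12, 4), so v_2 = -12.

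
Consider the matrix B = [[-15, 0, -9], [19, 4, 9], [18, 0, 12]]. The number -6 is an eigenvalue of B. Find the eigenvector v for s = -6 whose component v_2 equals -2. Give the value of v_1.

B + 6I = [[-9, 0, -9], [19, 10, 9], [18, 0, 18]].
Solving (B + 6I)v = 0 gives the eigenspace spanned by (2, -2, -2).
With v_2 = -2, v = (2, -2, -2), so v_1 = 2.

2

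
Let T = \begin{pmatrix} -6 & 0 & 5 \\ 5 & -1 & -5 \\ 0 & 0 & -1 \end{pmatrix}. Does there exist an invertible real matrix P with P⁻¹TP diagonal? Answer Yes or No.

Yes

Characteristic polynomial: p(s) = s^3 + 8s^2 + 13s + 6 = (s + 1)^2(s + 6).
s = -1 has algebraic multiplicity 2; rank(T + 1I) = 1, so geometric multiplicity = 2.
Every eigenvalue has geometric = algebraic multiplicity, so T is diagonalizable.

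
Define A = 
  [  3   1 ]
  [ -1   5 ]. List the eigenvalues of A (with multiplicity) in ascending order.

4, 4

Characteristic polynomial: p(μ) = μ^2 - 8μ + 16 = (μ - 4)^2.
Roots (with multiplicity): 4, 4.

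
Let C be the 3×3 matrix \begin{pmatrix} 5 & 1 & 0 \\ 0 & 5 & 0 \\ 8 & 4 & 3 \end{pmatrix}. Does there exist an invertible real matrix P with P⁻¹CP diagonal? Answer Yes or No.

No

Characteristic polynomial: p(t) = t^3 - 13t^2 + 55t - 75 = (t - 5)^2(t - 3).
t = 5 has algebraic multiplicity 2; rank(C − 5I) = 2, so geometric multiplicity = 1.
Geometric multiplicity < algebraic multiplicity, so C is not diagonalizable.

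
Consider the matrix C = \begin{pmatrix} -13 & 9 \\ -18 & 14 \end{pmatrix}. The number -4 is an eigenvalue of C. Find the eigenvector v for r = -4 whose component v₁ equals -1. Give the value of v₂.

C + 4I = [[-9, 9], [-18, 18]].
Solving (C + 4I)v = 0 gives the eigenspace spanned by (-1, -1).
With v₁ = -1, v = (-1, -1), so v₂ = -1.

-1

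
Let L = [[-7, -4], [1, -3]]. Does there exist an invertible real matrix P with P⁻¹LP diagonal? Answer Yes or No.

No

Characteristic polynomial: p(μ) = μ^2 + 10μ + 25 = (μ + 5)^2.
μ = -5 has algebraic multiplicity 2; rank(L + 5I) = 1, so geometric multiplicity = 1.
Geometric multiplicity < algebraic multiplicity, so L is not diagonalizable.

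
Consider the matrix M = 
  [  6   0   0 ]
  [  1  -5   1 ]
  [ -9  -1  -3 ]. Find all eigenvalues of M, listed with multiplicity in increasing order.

-4, -4, 6

Characteristic polynomial: p(t) = t^3 + 2t^2 - 32t - 96 = (t - 6)(t + 4)^2.
Roots (with multiplicity): -4, -4, 6.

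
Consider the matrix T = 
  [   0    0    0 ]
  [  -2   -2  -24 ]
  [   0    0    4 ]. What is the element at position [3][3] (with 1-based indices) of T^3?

64

Characteristic polynomial: r^3 - 2r^2 - 8r = r(r - 4)(r + 2), so the eigenvalues are -2, 0, 4.
r=0: eigenvector (1, -1, 0).
r=-2: eigenvector (0, 1, 0).
r=4: eigenvector (0, -4, 1).
P = [[1, 0, 0], [-1, 1, -4], [0, 0, 1]], D = diag(0, -2, 4), P⁻¹ = [[1, 0, 0], [1, 1, 4], [0, 0, 1]].
T³ = P·diag(0, -8, 64)·P⁻¹ = [[0, 0, 0], [-8, -8, -288], [0, 0, 64]].
The requested entry is 64.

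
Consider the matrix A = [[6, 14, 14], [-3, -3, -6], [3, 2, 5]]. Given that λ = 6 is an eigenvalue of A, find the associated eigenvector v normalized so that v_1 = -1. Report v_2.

A − 6I = [[0, 14, 14], [-3, -9, -6], [3, 2, -1]].
Solving (A − 6I)v = 0 gives the eigenspace spanned by (-1, 1, -1).
With v_1 = -1, v = (-1, 1, -1), so v_2 = 1.

1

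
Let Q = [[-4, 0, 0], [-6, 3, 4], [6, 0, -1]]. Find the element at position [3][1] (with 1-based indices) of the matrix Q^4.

Characteristic polynomial: s^3 + 2s^2 - 11s - 12 = (s - 3)(s + 1)(s + 4), so the eigenvalues are -4, -1, 3.
s=3: eigenvector (0, 1, 0).
s=-4: eigenvector (1, 2, -2).
s=-1: eigenvector (0, -1, 1).
P = [[0, 1, 0], [1, 2, -1], [0, -2, 1]], D = diag(3, -4, -1), P⁻¹ = [[0, 1, 1], [1, 0, 0], [2, 0, 1]].
Q⁴ = P·diag(81, 256, 1)·P⁻¹ = [[256, 0, 0], [510, 81, 80], [-510, 0, 1]].
The requested entry is -510.

-510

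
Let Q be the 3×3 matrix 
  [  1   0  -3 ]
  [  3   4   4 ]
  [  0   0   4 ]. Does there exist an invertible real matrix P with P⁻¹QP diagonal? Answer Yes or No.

Characteristic polynomial: p(t) = t^3 - 9t^2 + 24t - 16 = (t - 4)^2(t - 1).
t = 4 has algebraic multiplicity 2; rank(Q − 4I) = 2, so geometric multiplicity = 1.
Geometric multiplicity < algebraic multiplicity, so Q is not diagonalizable.

No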